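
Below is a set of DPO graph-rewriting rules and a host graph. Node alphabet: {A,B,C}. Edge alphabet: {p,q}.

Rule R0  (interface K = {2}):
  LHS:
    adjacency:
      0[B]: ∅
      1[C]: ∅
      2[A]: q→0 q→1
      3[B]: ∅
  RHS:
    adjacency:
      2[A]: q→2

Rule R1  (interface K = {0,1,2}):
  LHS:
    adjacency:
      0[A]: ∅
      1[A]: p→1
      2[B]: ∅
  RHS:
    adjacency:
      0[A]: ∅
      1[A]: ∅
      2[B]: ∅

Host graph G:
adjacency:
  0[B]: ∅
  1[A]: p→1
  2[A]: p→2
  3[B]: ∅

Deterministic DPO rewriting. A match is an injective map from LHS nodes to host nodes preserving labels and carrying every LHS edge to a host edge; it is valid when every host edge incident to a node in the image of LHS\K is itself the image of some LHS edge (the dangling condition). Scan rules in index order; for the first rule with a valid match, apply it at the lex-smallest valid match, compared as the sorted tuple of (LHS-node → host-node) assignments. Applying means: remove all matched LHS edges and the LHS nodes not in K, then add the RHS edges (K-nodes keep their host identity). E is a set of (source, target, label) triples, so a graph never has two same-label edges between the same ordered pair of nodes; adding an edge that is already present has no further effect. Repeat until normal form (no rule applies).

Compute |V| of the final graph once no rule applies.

initial: |V|=4 |E|=2  E = 1-p->1 2-p->2
step 1: apply R1 at {0↦1, 1↦2, 2↦0}  → |V|=4 |E|=1  E = 1-p->1
step 2: apply R1 at {0↦2, 1↦1, 2↦0}  → |V|=4 |E|=0  E = ∅
final graph: no rule applies after step 2
NF nodes: {0:B, 1:A, 2:A, 3:B}

Answer: 4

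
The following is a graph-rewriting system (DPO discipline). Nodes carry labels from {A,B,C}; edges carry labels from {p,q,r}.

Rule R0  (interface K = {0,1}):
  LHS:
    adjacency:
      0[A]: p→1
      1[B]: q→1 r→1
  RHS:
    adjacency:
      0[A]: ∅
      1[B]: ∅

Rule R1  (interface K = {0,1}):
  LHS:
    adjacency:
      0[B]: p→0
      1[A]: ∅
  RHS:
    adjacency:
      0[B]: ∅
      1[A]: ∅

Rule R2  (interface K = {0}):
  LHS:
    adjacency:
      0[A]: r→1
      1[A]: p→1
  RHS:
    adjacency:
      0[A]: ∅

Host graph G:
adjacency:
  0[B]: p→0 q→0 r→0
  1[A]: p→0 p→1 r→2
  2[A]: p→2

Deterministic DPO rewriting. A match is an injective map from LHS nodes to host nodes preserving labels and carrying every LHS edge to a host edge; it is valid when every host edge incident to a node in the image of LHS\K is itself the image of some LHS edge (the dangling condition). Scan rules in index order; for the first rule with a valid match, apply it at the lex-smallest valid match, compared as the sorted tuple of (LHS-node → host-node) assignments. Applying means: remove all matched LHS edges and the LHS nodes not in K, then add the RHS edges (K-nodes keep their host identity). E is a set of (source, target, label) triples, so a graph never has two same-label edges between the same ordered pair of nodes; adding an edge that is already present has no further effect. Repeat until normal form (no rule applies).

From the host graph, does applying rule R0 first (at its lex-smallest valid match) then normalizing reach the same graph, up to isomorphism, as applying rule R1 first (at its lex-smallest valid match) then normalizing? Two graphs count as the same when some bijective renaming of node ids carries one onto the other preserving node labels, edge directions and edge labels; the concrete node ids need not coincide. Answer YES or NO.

Answer: YES

Derivation:
branch R0-first: apply at {0↦1, 1↦0} → |E|=4, then 2 more step(s) → NF |V|=2 |E|=1 V={0:B, 1:A} E=1-p->1
branch R1-first: apply at {0↦0, 1↦1} → |E|=6, then 2 more step(s) → NF |V|=2 |E|=1 V={0:B, 1:A} E=1-p->1
graphs isomorphic (equal up to label-preserving node renaming)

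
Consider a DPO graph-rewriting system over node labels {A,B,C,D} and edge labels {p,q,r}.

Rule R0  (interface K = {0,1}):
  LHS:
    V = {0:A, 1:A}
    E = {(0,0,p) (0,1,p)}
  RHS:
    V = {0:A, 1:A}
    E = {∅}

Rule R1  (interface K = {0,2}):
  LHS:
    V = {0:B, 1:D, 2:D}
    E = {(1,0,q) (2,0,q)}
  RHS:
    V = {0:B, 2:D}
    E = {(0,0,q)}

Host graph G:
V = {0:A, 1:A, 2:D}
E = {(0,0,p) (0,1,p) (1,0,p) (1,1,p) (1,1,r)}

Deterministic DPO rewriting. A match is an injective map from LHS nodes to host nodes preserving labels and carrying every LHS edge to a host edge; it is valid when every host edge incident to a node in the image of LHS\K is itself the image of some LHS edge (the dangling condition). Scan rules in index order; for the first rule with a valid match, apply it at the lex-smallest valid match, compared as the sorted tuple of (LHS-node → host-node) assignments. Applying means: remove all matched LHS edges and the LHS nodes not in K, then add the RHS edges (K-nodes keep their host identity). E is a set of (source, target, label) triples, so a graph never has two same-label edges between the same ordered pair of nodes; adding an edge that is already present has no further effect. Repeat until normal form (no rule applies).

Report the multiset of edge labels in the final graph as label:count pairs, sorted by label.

initial: |V|=3 |E|=5  E = 0-p->0 0-p->1 1-p->0 1-p->1 1-r->1
step 1: apply R0 at {0↦0, 1↦1}  → |V|=3 |E|=3  E = 1-p->0 1-p->1 1-r->1
step 2: apply R0 at {0↦1, 1↦0}  → |V|=3 |E|=1  E = 1-r->1
normal form: no rule applies after step 2
NF edges: [(1, 1, 'r')]

Answer: r:1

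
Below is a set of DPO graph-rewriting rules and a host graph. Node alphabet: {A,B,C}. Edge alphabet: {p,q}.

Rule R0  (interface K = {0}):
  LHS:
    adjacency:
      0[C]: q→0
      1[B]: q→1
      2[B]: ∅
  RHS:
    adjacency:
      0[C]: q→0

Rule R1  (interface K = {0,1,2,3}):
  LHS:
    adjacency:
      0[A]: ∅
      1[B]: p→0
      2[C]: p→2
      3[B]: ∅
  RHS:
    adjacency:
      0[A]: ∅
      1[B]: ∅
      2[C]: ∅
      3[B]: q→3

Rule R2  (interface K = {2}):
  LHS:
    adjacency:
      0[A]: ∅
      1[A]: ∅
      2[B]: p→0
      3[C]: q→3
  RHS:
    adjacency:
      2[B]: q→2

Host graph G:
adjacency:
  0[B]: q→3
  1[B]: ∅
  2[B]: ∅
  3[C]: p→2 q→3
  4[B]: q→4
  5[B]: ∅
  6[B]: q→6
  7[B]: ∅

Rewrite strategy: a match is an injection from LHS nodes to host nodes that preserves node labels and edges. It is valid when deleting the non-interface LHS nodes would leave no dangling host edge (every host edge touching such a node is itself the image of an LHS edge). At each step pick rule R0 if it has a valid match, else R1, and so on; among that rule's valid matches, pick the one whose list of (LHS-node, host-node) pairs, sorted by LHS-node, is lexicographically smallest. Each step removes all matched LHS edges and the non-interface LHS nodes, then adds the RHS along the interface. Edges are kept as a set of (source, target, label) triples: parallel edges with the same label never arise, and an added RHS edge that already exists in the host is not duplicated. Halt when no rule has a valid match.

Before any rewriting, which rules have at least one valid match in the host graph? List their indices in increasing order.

R0: 6 valid matches — {0↦3, 1↦4, 2↦1}, {0↦3, 1↦4, 2↦5}, {0↦3, 1↦4, 2↦7} (+3 more)
R1: no valid match — LHS pattern not found
R2: no valid match — LHS pattern not found

Answer: [R0]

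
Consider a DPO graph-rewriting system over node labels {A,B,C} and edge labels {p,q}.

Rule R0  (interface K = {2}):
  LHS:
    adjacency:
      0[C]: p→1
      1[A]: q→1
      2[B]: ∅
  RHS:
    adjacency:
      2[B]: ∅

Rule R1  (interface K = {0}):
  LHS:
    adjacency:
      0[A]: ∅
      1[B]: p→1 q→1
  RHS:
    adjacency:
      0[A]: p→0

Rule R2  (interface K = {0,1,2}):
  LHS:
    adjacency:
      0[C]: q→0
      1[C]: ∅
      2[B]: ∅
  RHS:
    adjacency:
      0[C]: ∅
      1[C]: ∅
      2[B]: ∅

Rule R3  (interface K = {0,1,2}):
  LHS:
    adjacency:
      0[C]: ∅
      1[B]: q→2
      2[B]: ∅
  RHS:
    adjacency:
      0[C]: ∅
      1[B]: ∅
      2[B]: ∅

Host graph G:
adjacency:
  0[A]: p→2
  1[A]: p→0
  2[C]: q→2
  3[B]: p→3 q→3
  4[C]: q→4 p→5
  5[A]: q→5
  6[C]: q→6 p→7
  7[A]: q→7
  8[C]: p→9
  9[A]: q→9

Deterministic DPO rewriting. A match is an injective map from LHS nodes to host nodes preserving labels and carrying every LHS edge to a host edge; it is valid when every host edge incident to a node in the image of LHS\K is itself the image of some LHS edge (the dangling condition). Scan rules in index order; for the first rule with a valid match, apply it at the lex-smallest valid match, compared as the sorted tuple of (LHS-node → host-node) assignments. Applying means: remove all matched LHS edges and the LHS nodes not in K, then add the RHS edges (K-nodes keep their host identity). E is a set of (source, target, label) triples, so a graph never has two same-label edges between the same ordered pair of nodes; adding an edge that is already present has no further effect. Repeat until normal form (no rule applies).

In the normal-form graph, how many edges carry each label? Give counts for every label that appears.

Answer: p:5 q:5

Steps:
start.  V:10 E:13  edges: 0-p->2 1-p->0 2-q->2 3-p->3 3-q->3 4-q->4 4-p->5 5-q->5 6-q->6 6-p->7 7-q->7 8-p->9 9-q->9
1. fire R0 via {0↦8, 1↦9, 2↦3}  →  V:8 E:11  edges: 0-p->2 1-p->0 2-q->2 3-p->3 3-q->3 4-q->4 4-p->5 5-q->5 6-q->6 6-p->7 7-q->7
2. fire R1 via {0↦0, 1↦3}  →  V:7 E:10  edges: 0-p->0 0-p->2 1-p->0 2-q->2 4-q->4 4-p->5 5-q->5 6-q->6 6-p->7 7-q->7
normal form: no rule applies after step 2
NF edges: [(0, 0, 'p'), (0, 2, 'p'), (1, 0, 'p'), (2, 2, 'q'), (4, 4, 'q'), (4, 5, 'p'), (5, 5, 'q'), (6, 6, 'q'), (6, 7, 'p'), (7, 7, 'q')]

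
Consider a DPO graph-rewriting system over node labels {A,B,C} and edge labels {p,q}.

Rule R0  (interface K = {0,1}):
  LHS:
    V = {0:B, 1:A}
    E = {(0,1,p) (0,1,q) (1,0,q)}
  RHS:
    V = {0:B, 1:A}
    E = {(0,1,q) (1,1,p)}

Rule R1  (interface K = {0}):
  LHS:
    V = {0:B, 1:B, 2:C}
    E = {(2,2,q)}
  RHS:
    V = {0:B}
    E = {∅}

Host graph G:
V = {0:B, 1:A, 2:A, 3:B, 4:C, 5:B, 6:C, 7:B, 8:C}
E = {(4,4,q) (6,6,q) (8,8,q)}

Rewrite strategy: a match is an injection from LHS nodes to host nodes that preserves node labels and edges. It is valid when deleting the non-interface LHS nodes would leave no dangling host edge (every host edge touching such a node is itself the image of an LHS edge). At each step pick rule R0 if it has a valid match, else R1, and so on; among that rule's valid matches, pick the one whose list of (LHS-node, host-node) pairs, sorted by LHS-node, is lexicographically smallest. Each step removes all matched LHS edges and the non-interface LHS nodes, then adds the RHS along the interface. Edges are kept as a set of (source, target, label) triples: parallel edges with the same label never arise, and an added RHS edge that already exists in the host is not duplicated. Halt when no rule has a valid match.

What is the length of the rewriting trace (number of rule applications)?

start.  V:9 E:3  edges: 4-q->4 6-q->6 8-q->8
1. fire R1 via {0↦0, 1↦3, 2↦4}  →  V:7 E:2  edges: 6-q->6 8-q->8
2. fire R1 via {0↦0, 1↦5, 2↦6}  →  V:5 E:1  edges: 8-q->8
3. fire R1 via {0↦0, 1↦7, 2↦8}  →  V:3 E:0  edges: ∅
halt: no rule applies after step 3

Answer: 3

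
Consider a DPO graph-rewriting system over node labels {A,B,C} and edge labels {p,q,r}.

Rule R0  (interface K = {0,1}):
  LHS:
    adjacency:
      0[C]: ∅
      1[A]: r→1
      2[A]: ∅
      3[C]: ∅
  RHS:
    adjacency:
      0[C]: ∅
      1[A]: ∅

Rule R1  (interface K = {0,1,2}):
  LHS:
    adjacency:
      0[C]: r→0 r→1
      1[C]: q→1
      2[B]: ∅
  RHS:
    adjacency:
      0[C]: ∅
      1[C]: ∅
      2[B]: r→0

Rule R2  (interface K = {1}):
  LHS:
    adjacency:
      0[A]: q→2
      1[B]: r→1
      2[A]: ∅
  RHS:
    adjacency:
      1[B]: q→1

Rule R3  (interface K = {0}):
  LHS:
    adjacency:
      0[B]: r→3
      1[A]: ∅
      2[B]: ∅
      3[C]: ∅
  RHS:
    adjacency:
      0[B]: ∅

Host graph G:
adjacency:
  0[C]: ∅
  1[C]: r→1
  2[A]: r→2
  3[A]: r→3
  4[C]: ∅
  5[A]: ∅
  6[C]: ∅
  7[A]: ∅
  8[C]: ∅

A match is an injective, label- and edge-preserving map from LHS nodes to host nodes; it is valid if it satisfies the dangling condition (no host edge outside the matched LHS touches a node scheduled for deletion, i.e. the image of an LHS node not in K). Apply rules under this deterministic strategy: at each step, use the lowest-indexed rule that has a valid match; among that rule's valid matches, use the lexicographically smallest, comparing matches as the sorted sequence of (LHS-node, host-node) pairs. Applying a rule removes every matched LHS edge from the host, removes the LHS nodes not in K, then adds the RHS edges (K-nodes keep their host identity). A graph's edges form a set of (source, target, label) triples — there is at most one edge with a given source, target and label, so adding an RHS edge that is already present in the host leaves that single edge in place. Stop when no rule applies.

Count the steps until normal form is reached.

initial: |V|=9 |E|=3  E = 1-r->1 2-r->2 3-r->3
step 1: apply R0 at {0↦0, 1↦2, 2↦5, 3↦4}  → |V|=7 |E|=2  E = 1-r->1 3-r->3
step 2: apply R0 at {0↦0, 1↦3, 2↦2, 3↦6}  → |V|=5 |E|=1  E = 1-r->1
final graph: no rule applies after step 2

Answer: 2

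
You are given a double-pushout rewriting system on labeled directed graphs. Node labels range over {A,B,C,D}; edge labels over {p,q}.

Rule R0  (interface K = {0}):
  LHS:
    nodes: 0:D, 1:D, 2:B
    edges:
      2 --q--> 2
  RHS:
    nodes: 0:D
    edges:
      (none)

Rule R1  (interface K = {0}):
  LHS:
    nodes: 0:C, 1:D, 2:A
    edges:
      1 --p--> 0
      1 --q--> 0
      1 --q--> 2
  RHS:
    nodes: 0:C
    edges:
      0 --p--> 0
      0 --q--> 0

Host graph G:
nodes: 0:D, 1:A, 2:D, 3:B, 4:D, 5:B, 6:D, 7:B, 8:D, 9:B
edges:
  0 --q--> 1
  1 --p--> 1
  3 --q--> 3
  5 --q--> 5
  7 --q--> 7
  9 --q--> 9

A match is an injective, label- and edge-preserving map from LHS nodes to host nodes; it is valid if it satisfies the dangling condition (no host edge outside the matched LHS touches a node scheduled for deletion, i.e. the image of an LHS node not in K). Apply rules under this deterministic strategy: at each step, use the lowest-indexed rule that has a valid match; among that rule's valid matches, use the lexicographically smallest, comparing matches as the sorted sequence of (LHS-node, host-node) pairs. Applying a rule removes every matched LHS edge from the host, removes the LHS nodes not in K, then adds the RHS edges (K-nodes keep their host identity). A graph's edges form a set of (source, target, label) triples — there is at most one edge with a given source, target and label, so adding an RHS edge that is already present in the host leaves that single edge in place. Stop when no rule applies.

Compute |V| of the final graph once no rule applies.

start.  V:10 E:6  edges: 0-q->1 1-p->1 3-q->3 5-q->5 7-q->7 9-q->9
1. fire R0 via {0↦0, 1↦2, 2↦3}  →  V:8 E:5  edges: 0-q->1 1-p->1 5-q->5 7-q->7 9-q->9
2. fire R0 via {0↦0, 1↦4, 2↦5}  →  V:6 E:4  edges: 0-q->1 1-p->1 7-q->7 9-q->9
3. fire R0 via {0↦0, 1↦6, 2↦7}  →  V:4 E:3  edges: 0-q->1 1-p->1 9-q->9
4. fire R0 via {0↦0, 1↦8, 2↦9}  →  V:2 E:2  edges: 0-q->1 1-p->1
normal form: no rule applies after step 4
NF nodes: {0:D, 1:A}

Answer: 2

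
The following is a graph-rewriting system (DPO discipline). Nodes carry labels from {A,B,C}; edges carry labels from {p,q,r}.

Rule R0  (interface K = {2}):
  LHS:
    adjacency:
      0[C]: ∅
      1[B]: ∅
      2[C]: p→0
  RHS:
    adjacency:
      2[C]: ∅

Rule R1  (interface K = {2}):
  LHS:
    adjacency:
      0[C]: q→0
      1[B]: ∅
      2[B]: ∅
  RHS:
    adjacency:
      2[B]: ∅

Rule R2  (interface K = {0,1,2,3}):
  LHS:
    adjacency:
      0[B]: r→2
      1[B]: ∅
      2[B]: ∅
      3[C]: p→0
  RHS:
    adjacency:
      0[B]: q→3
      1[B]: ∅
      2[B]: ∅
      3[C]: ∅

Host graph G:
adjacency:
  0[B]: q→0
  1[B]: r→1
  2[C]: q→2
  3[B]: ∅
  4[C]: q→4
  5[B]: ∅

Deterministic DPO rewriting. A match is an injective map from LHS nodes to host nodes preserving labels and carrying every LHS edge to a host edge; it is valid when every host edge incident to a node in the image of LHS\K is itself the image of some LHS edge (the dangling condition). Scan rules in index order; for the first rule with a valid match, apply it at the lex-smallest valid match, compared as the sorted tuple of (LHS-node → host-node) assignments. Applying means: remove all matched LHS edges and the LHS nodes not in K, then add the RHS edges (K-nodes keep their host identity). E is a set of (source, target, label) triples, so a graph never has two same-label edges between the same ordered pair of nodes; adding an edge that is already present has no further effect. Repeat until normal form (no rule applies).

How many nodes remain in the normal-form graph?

Answer: 2

Rewrite trace:
initial: |V|=6 |E|=4  E = 0-q->0 1-r->1 2-q->2 4-q->4
step 1: apply R1 at {0↦2, 1↦3, 2↦0}  → |V|=4 |E|=3  E = 0-q->0 1-r->1 4-q->4
step 2: apply R1 at {0↦4, 1↦5, 2↦0}  → |V|=2 |E|=2  E = 0-q->0 1-r->1
halt: no rule applies after step 2
NF nodes: {0:B, 1:B}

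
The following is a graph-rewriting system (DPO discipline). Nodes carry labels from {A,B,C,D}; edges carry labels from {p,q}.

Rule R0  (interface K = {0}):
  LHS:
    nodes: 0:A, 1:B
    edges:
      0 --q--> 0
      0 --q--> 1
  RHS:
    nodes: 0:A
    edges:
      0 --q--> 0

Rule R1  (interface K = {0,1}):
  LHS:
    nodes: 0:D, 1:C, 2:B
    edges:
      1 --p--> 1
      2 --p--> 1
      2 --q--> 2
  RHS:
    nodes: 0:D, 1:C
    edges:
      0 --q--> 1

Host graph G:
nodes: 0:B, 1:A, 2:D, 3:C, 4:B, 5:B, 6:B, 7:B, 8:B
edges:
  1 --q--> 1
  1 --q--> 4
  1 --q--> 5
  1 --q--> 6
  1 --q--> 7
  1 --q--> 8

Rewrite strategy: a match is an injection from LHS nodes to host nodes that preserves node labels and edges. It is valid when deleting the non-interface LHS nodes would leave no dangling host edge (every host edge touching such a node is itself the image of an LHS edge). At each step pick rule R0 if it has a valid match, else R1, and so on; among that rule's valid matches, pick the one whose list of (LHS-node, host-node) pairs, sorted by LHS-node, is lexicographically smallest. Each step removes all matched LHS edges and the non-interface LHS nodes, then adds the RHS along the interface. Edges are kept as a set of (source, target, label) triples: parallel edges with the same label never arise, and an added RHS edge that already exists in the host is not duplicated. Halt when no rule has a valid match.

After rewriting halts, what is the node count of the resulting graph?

Answer: 4

Steps:
initial: |V|=9 |E|=6  E = 1-q->1 1-q->4 1-q->5 1-q->6 1-q->7 1-q->8
step 1: apply R0 at {0↦1, 1↦4}  → |V|=8 |E|=5  E = 1-q->1 1-q->5 1-q->6 1-q->7 1-q->8
step 2: apply R0 at {0↦1, 1↦5}  → |V|=7 |E|=4  E = 1-q->1 1-q->6 1-q->7 1-q->8
step 3: apply R0 at {0↦1, 1↦6}  → |V|=6 |E|=3  E = 1-q->1 1-q->7 1-q->8
step 4: apply R0 at {0↦1, 1↦7}  → |V|=5 |E|=2  E = 1-q->1 1-q->8
step 5: apply R0 at {0↦1, 1↦8}  → |V|=4 |E|=1  E = 1-q->1
final graph: no rule applies after step 5
NF nodes: {0:B, 1:A, 2:D, 3:C}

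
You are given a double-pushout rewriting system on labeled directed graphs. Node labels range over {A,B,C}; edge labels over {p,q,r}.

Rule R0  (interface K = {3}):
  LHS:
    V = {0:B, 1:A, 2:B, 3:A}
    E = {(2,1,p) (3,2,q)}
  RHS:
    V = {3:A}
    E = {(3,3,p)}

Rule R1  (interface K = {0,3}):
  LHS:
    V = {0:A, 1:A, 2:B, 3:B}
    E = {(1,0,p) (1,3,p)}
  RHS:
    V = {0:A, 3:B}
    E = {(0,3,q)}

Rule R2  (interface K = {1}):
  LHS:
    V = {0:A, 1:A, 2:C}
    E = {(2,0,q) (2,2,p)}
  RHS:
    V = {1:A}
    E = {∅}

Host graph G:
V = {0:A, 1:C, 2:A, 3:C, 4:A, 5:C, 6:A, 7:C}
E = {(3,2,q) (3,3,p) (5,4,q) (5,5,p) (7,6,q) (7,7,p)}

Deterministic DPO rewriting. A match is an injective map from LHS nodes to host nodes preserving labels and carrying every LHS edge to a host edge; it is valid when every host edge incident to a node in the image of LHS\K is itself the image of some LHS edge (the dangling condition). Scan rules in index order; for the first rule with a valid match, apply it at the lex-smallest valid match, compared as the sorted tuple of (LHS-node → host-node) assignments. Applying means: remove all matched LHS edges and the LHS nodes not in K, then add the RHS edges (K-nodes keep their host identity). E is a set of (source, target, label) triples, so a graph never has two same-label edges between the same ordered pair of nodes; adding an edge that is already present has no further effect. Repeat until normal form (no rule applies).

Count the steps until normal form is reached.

Answer: 3

Steps:
initial: |V|=8 |E|=6  E = 3-q->2 3-p->3 5-q->4 5-p->5 7-q->6 7-p->7
step 1: apply R2 at {0↦2, 1↦0, 2↦3}  → |V|=6 |E|=4  E = 5-q->4 5-p->5 7-q->6 7-p->7
step 2: apply R2 at {0↦4, 1↦0, 2↦5}  → |V|=4 |E|=2  E = 7-q->6 7-p->7
step 3: apply R2 at {0↦6, 1↦0, 2↦7}  → |V|=2 |E|=0  E = ∅
halt: no rule applies after step 3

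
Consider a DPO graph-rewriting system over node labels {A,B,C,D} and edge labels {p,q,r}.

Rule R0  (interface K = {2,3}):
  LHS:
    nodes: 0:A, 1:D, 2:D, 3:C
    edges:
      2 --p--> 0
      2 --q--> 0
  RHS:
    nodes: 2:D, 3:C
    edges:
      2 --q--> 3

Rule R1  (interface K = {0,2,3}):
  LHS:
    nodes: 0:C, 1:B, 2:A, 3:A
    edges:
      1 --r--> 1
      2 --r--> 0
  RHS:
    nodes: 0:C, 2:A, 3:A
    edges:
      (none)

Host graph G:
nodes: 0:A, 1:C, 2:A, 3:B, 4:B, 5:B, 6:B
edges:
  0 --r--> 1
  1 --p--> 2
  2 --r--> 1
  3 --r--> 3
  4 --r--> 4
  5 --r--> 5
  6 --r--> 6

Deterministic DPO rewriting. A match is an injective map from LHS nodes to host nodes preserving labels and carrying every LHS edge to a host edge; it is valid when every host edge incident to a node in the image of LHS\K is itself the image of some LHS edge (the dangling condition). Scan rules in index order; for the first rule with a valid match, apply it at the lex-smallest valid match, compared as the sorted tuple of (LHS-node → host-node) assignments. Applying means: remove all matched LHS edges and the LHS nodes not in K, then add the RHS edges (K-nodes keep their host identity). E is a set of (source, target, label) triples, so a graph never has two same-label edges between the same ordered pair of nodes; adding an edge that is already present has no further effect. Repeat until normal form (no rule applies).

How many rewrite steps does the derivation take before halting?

Answer: 2

Rewrite trace:
initial: |V|=7 |E|=7  E = 0-r->1 1-p->2 2-r->1 3-r->3 4-r->4 5-r->5 6-r->6
step 1: apply R1 at {0↦1, 1↦3, 2↦0, 3↦2}  → |V|=6 |E|=5  E = 1-p->2 2-r->1 4-r->4 5-r->5 6-r->6
step 2: apply R1 at {0↦1, 1↦4, 2↦2, 3↦0}  → |V|=5 |E|=3  E = 1-p->2 5-r->5 6-r->6
normal form: no rule applies after step 2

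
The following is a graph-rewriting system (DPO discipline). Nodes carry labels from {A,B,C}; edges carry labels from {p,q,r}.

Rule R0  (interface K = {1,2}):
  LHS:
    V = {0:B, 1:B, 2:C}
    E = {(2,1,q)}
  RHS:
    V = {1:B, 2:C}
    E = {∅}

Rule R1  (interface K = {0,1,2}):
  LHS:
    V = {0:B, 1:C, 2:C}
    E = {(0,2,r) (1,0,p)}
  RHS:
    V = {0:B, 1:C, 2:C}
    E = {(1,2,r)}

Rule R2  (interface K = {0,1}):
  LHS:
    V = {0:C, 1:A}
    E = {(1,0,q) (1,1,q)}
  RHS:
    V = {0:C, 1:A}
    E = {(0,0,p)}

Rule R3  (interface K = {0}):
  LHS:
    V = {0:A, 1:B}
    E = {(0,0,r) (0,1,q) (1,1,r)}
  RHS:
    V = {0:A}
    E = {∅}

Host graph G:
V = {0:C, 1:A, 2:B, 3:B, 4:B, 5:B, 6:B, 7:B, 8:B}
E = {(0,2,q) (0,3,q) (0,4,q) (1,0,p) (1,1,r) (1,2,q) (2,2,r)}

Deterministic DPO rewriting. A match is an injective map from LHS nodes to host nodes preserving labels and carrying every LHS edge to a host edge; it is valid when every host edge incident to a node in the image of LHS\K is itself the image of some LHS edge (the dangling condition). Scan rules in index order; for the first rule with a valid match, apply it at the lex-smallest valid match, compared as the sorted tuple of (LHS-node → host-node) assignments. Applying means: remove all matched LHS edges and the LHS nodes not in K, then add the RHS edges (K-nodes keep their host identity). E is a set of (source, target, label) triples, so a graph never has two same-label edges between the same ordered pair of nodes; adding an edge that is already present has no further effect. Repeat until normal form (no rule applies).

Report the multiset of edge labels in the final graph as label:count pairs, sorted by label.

Answer: p:1

Rewrite trace:
start.  V:9 E:7  edges: 0-q->2 0-q->3 0-q->4 1-p->0 1-r->1 1-q->2 2-r->2
1. fire R0 via {0↦5, 1↦2, 2↦0}  →  V:8 E:6  edges: 0-q->3 0-q->4 1-p->0 1-r->1 1-q->2 2-r->2
2. fire R0 via {0↦6, 1↦3, 2↦0}  →  V:7 E:5  edges: 0-q->4 1-p->0 1-r->1 1-q->2 2-r->2
3. fire R0 via {0↦3, 1↦4, 2↦0}  →  V:6 E:4  edges: 1-p->0 1-r->1 1-q->2 2-r->2
4. fire R3 via {0↦1, 1↦2}  →  V:5 E:1  edges: 1-p->0
final graph: no rule applies after step 4
NF edges: [(1, 0, 'p')]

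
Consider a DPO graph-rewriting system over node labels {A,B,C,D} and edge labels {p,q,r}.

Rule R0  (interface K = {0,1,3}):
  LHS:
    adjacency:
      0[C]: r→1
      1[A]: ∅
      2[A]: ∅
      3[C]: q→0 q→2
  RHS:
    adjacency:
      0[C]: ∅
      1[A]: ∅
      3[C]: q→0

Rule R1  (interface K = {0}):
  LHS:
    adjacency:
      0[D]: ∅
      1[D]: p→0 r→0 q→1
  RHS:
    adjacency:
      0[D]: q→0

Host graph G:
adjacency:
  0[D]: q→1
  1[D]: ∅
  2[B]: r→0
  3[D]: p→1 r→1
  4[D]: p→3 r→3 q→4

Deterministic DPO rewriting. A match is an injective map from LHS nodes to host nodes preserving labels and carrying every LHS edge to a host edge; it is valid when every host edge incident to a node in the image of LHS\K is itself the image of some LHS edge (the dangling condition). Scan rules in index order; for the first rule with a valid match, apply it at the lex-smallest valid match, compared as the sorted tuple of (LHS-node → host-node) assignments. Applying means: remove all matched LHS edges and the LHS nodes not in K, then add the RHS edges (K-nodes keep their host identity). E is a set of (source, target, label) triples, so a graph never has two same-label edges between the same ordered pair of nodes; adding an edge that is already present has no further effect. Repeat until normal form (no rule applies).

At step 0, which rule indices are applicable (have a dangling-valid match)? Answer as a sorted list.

R0: no valid match — LHS pattern not found
R1: 1 valid match — {0↦3, 1↦4}

Answer: [R1]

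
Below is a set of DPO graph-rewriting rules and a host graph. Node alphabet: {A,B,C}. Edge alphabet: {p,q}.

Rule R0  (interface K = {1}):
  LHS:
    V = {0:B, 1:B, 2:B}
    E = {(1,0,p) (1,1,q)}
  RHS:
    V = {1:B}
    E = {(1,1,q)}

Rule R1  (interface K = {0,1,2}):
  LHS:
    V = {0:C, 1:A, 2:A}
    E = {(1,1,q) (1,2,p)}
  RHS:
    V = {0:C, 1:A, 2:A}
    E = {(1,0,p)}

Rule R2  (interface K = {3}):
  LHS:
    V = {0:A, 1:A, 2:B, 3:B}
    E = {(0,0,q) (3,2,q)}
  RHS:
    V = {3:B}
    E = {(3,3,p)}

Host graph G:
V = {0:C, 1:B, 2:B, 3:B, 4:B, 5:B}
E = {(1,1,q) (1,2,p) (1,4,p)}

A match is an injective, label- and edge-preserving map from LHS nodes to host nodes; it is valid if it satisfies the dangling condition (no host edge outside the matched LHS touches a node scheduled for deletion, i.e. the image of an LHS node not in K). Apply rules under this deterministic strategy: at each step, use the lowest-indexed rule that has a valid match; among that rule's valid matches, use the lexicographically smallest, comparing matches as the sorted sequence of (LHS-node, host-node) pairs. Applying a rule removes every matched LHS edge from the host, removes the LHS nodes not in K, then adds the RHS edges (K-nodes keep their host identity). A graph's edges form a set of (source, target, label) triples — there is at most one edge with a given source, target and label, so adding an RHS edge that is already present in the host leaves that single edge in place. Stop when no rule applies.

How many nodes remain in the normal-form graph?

initial: |V|=6 |E|=3  E = 1-q->1 1-p->2 1-p->4
step 1: apply R0 at {0↦2, 1↦1, 2↦3}  → |V|=4 |E|=2  E = 1-q->1 1-p->4
step 2: apply R0 at {0↦4, 1↦1, 2↦5}  → |V|=2 |E|=1  E = 1-q->1
halt: no rule applies after step 2
NF nodes: {0:C, 1:B}

Answer: 2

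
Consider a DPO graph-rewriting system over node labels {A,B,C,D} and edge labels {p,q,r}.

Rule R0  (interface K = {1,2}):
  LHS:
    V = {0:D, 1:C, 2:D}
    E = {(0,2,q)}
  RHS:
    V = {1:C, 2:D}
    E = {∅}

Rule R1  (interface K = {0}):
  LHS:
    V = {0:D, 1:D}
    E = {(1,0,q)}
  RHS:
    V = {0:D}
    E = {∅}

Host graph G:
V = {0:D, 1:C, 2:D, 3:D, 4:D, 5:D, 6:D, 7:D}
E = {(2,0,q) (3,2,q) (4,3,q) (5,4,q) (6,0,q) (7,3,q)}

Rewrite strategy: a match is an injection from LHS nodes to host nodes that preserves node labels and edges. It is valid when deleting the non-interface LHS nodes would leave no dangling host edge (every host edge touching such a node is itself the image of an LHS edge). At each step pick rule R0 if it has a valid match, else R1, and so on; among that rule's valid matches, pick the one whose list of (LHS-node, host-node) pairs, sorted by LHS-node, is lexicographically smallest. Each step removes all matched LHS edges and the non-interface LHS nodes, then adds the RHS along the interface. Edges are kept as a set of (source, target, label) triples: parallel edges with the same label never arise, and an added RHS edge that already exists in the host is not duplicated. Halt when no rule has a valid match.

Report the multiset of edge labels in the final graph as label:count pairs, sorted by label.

[0] host  ⇒  8 nodes, 6 edges  {2-q->0 3-q->2 4-q->3 5-q->4 6-q->0 7-q->3}
[1] R0 @ {0↦5, 1↦1, 2↦4}  ⇒  7 nodes, 5 edges  {2-q->0 3-q->2 4-q->3 6-q->0 7-q->3}
[2] R0 @ {0↦4, 1↦1, 2↦3}  ⇒  6 nodes, 4 edges  {2-q->0 3-q->2 6-q->0 7-q->3}
[3] R0 @ {0↦6, 1↦1, 2↦0}  ⇒  5 nodes, 3 edges  {2-q->0 3-q->2 7-q->3}
[4] R0 @ {0↦7, 1↦1, 2↦3}  ⇒  4 nodes, 2 edges  {2-q->0 3-q->2}
[5] R0 @ {0↦3, 1↦1, 2↦2}  ⇒  3 nodes, 1 edges  {2-q->0}
[6] R0 @ {0↦2, 1↦1, 2↦0}  ⇒  2 nodes, 0 edges  {∅}
final graph: no rule applies after step 6
NF edges: []

Answer: (no edges)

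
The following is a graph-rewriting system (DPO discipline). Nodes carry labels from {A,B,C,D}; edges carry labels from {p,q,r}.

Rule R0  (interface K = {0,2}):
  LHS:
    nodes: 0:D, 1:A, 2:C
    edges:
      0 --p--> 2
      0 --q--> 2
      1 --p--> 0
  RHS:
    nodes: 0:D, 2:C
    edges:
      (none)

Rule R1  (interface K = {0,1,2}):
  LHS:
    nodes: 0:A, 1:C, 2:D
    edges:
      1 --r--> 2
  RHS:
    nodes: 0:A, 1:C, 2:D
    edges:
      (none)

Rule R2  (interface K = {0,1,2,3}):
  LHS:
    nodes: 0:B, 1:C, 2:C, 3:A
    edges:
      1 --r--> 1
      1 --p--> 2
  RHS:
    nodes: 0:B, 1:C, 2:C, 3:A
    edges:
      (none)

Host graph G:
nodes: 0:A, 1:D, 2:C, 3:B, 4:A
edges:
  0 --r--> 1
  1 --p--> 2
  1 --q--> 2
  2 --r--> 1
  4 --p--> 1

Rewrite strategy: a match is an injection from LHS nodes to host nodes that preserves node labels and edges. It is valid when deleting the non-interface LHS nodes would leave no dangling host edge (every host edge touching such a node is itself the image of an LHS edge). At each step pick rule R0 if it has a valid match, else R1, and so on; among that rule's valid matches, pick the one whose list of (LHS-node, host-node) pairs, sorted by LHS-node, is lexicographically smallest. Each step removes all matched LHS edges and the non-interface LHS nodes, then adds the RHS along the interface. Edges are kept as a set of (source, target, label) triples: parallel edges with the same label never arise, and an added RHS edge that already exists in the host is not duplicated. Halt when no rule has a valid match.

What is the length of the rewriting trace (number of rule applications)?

Answer: 2

Rewrite trace:
[0] host  ⇒  5 nodes, 5 edges  {0-r->1 1-p->2 1-q->2 2-r->1 4-p->1}
[1] R0 @ {0↦1, 1↦4, 2↦2}  ⇒  4 nodes, 2 edges  {0-r->1 2-r->1}
[2] R1 @ {0↦0, 1↦2, 2↦1}  ⇒  4 nodes, 1 edges  {0-r->1}
halt: no rule applies after step 2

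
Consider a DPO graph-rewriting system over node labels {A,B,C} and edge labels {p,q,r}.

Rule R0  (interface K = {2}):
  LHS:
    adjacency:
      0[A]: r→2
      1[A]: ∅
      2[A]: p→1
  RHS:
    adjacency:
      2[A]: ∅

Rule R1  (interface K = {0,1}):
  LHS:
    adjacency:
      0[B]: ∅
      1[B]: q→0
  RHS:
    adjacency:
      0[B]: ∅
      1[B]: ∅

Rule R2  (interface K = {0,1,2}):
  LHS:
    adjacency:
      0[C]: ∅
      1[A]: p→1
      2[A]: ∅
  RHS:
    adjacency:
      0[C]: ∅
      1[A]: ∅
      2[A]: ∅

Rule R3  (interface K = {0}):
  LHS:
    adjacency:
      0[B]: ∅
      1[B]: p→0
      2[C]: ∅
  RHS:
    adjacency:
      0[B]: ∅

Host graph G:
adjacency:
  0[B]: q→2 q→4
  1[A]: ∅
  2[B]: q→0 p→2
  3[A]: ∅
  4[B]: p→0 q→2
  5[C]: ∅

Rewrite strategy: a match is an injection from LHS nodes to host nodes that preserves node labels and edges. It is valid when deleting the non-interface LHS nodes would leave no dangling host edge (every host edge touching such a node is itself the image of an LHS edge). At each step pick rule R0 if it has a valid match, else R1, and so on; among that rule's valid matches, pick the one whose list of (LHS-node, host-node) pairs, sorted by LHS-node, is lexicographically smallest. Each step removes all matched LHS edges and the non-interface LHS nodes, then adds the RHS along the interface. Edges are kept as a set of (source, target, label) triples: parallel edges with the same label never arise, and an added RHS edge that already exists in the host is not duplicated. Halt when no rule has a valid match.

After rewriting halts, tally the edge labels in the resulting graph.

Answer: p:1

Rewrite trace:
start.  V:6 E:6  edges: 0-q->2 0-q->4 2-q->0 2-p->2 4-p->0 4-q->2
1. fire R1 via {0↦0, 1↦2}  →  V:6 E:5  edges: 0-q->2 0-q->4 2-p->2 4-p->0 4-q->2
2. fire R1 via {0↦2, 1↦0}  →  V:6 E:4  edges: 0-q->4 2-p->2 4-p->0 4-q->2
3. fire R1 via {0↦2, 1↦4}  →  V:6 E:3  edges: 0-q->4 2-p->2 4-p->0
4. fire R1 via {0↦4, 1↦0}  →  V:6 E:2  edges: 2-p->2 4-p->0
5. fire R3 via {0↦0, 1↦4, 2↦5}  →  V:4 E:1  edges: 2-p->2
final graph: no rule applies after step 5
NF edges: [(2, 2, 'p')]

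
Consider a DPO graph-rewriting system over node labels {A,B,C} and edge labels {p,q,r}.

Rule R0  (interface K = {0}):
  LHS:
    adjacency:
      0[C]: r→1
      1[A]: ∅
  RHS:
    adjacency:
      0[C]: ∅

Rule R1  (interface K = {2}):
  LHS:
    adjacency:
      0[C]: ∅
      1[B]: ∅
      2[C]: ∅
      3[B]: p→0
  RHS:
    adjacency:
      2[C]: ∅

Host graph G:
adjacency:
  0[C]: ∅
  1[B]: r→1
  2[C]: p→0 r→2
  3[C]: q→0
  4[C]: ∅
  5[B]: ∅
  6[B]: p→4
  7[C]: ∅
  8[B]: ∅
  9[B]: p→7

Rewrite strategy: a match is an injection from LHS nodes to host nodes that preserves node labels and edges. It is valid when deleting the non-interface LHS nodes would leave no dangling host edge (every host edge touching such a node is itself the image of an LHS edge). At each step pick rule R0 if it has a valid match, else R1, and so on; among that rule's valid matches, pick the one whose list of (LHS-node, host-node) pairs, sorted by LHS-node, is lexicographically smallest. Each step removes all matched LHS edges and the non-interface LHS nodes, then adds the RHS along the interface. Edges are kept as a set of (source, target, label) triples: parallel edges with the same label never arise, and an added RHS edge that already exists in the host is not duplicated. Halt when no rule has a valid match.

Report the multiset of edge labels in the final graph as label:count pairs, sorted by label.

[0] host  ⇒  10 nodes, 6 edges  {1-r->1 2-p->0 2-r->2 3-q->0 6-p->4 9-p->7}
[1] R1 @ {0↦4, 1↦5, 2↦0, 3↦6}  ⇒  7 nodes, 5 edges  {1-r->1 2-p->0 2-r->2 3-q->0 9-p->7}
[2] R1 @ {0↦7, 1↦8, 2↦0, 3↦9}  ⇒  4 nodes, 4 edges  {1-r->1 2-p->0 2-r->2 3-q->0}
normal form: no rule applies after step 2
NF edges: [(1, 1, 'r'), (2, 0, 'p'), (2, 2, 'r'), (3, 0, 'q')]

Answer: p:1 q:1 r:2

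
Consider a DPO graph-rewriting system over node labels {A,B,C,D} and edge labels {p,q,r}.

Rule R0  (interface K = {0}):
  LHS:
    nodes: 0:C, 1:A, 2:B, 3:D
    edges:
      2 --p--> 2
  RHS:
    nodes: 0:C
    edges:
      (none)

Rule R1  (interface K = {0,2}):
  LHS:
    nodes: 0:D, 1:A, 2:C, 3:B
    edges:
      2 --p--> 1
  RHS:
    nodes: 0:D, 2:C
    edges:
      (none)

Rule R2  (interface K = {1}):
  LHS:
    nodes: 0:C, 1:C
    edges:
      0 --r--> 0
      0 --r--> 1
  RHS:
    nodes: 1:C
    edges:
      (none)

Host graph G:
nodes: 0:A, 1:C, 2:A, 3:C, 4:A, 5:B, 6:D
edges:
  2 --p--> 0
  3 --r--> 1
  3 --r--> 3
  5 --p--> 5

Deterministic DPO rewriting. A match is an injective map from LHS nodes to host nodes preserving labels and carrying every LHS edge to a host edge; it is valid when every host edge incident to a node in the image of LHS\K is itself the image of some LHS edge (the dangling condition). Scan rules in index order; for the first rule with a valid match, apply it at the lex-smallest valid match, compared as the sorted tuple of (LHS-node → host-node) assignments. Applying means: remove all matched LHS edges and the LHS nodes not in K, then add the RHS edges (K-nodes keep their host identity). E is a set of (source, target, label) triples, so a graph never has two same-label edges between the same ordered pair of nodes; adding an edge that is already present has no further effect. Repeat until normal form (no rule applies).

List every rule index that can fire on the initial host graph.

R0: 2 valid matches — {0↦1, 1↦4, 2↦5, 3↦6}, {0↦3, 1↦4, 2↦5, 3↦6}
R1: no valid match — LHS pattern not found
R2: 1 valid match — {0↦3, 1↦1}

Answer: [R0,R2]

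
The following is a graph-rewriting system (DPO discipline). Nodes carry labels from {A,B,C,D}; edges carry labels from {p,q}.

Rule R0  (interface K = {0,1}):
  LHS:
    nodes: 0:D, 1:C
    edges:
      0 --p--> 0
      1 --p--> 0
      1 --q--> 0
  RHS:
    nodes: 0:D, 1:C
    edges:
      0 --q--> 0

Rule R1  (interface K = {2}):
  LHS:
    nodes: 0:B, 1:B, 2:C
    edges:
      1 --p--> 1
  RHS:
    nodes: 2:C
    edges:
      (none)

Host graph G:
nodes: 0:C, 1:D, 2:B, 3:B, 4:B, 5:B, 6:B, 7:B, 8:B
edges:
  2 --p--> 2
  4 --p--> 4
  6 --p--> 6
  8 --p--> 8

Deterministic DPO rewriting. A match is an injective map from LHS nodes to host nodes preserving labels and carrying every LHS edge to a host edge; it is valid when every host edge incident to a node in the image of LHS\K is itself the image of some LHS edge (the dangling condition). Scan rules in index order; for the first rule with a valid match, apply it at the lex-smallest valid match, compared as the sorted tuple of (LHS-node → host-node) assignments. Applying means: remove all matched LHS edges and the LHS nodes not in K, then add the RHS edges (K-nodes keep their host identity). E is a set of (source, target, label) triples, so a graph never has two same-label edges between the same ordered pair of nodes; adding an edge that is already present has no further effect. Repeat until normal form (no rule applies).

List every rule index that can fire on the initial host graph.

Answer: [R1]

Steps:
R0: no valid match — LHS pattern not found
R1: 12 valid matches — {0↦3, 1↦2, 2↦0}, {0↦3, 1↦4, 2↦0}, {0↦3, 1↦6, 2↦0} (+9 more)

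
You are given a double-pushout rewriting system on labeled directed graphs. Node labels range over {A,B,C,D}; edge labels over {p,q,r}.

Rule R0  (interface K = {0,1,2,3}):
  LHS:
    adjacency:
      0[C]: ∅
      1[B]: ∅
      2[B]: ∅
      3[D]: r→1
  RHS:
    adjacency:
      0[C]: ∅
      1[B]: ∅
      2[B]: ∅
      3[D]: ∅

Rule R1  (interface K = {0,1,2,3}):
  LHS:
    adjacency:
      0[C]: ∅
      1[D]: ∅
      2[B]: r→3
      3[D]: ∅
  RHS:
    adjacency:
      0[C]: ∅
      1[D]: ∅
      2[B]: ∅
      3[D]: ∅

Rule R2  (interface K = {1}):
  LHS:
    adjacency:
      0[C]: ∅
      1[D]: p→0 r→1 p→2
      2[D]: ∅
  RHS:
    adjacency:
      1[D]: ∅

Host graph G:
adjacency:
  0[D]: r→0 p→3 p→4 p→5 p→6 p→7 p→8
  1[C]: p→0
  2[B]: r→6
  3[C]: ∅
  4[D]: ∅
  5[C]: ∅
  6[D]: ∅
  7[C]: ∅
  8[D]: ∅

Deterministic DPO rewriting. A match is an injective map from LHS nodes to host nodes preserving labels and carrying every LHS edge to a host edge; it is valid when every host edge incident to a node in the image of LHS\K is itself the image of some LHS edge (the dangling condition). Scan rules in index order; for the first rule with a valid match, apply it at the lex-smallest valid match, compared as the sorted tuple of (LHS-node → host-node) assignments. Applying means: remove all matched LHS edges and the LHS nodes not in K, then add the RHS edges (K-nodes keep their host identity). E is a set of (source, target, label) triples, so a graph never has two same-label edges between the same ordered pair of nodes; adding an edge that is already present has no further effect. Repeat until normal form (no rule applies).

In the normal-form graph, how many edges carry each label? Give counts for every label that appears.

Answer: p:5

Derivation:
initial: |V|=9 |E|=9  E = 0-r->0 0-p->3 0-p->4 0-p->5 0-p->6 0-p->7 0-p->8 1-p->0 2-r->6
step 1: apply R1 at {0↦1, 1↦0, 2↦2, 3↦6}  → |V|=9 |E|=8  E = 0-r->0 0-p->3 0-p->4 0-p->5 0-p->6 0-p->7 0-p->8 1-p->0
step 2: apply R2 at {0↦3, 1↦0, 2↦4}  → |V|=7 |E|=5  E = 0-p->5 0-p->6 0-p->7 0-p->8 1-p->0
final graph: no rule applies after step 2
NF edges: [(0, 5, 'p'), (0, 6, 'p'), (0, 7, 'p'), (0, 8, 'p'), (1, 0, 'p')]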